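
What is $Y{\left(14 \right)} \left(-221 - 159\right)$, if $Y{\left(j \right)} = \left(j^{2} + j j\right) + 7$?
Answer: $-151620$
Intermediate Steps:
$Y{\left(j \right)} = 7 + 2 j^{2}$ ($Y{\left(j \right)} = \left(j^{2} + j^{2}\right) + 7 = 2 j^{2} + 7 = 7 + 2 j^{2}$)
$Y{\left(14 \right)} \left(-221 - 159\right) = \left(7 + 2 \cdot 14^{2}\right) \left(-221 - 159\right) = \left(7 + 2 \cdot 196\right) \left(-380\right) = \left(7 + 392\right) \left(-380\right) = 399 \left(-380\right) = -151620$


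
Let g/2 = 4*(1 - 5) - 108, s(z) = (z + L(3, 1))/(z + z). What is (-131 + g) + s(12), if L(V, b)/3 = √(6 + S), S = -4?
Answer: -757/2 + √2/8 ≈ -378.32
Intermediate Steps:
L(V, b) = 3*√2 (L(V, b) = 3*√(6 - 4) = 3*√2)
s(z) = (z + 3*√2)/(2*z) (s(z) = (z + 3*√2)/(z + z) = (z + 3*√2)/((2*z)) = (z + 3*√2)*(1/(2*z)) = (z + 3*√2)/(2*z))
g = -248 (g = 2*(4*(1 - 5) - 108) = 2*(4*(-4) - 108) = 2*(-16 - 108) = 2*(-124) = -248)
(-131 + g) + s(12) = (-131 - 248) + (½)*(12 + 3*√2)/12 = -379 + (½)*(1/12)*(12 + 3*√2) = -379 + (½ + √2/8) = -757/2 + √2/8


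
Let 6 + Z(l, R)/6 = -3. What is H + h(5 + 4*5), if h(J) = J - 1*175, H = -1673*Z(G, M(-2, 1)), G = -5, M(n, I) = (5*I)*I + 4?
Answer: 90192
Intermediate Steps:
M(n, I) = 4 + 5*I² (M(n, I) = 5*I² + 4 = 4 + 5*I²)
Z(l, R) = -54 (Z(l, R) = -36 + 6*(-3) = -36 - 18 = -54)
H = 90342 (H = -1673*(-54) = 90342)
h(J) = -175 + J (h(J) = J - 175 = -175 + J)
H + h(5 + 4*5) = 90342 + (-175 + (5 + 4*5)) = 90342 + (-175 + (5 + 20)) = 90342 + (-175 + 25) = 90342 - 150 = 90192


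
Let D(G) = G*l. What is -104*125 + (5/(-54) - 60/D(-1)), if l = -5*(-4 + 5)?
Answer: -702653/54 ≈ -13012.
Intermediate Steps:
l = -5 (l = -5*1 = -5)
D(G) = -5*G (D(G) = G*(-5) = -5*G)
-104*125 + (5/(-54) - 60/D(-1)) = -104*125 + (5/(-54) - 60/((-5*(-1)))) = -13000 + (5*(-1/54) - 60/5) = -13000 + (-5/54 - 60*⅕) = -13000 + (-5/54 - 12) = -13000 - 653/54 = -702653/54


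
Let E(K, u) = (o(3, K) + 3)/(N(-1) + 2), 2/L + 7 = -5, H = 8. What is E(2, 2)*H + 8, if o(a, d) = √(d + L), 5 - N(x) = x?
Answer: 11 + √66/6 ≈ 12.354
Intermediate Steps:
N(x) = 5 - x
L = -⅙ (L = 2/(-7 - 5) = 2/(-12) = 2*(-1/12) = -⅙ ≈ -0.16667)
o(a, d) = √(-⅙ + d) (o(a, d) = √(d - ⅙) = √(-⅙ + d))
E(K, u) = 3/8 + √(-6 + 36*K)/48 (E(K, u) = (√(-6 + 36*K)/6 + 3)/((5 - 1*(-1)) + 2) = (3 + √(-6 + 36*K)/6)/((5 + 1) + 2) = (3 + √(-6 + 36*K)/6)/(6 + 2) = (3 + √(-6 + 36*K)/6)/8 = (3 + √(-6 + 36*K)/6)*(⅛) = 3/8 + √(-6 + 36*K)/48)
E(2, 2)*H + 8 = (3/8 + √(-6 + 36*2)/48)*8 + 8 = (3/8 + √(-6 + 72)/48)*8 + 8 = (3/8 + √66/48)*8 + 8 = (3 + √66/6) + 8 = 11 + √66/6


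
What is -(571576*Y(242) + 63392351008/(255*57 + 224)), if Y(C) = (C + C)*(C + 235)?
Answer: -1947640487350720/14759 ≈ -1.3196e+11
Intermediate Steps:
Y(C) = 2*C*(235 + C) (Y(C) = (2*C)*(235 + C) = 2*C*(235 + C))
-(571576*Y(242) + 63392351008/(255*57 + 224)) = -(131958607968 + 63392351008/(255*57 + 224)) = -(131958607968 + 63392351008/(14535 + 224)) = -571576/(1/(230868 + 110908/14759)) = -571576/(1/(3407491720/14759)) = -571576/14759/3407491720 = -571576*3407491720/14759 = -1947640487350720/14759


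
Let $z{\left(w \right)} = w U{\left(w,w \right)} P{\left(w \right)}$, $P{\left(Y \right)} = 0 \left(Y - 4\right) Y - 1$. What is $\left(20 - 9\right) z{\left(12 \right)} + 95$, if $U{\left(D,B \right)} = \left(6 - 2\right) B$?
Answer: $-6241$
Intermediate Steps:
$U{\left(D,B \right)} = 4 B$
$P{\left(Y \right)} = -1$ ($P{\left(Y \right)} = 0 \left(-4 + Y\right) Y - 1 = 0 Y - 1 = 0 - 1 = -1$)
$z{\left(w \right)} = - 4 w^{2}$ ($z{\left(w \right)} = w 4 w \left(-1\right) = 4 w^{2} \left(-1\right) = - 4 w^{2}$)
$\left(20 - 9\right) z{\left(12 \right)} + 95 = \left(20 - 9\right) \left(- 4 \cdot 12^{2}\right) + 95 = \left(20 - 9\right) \left(\left(-4\right) 144\right) + 95 = 11 \left(-576\right) + 95 = -6336 + 95 = -6241$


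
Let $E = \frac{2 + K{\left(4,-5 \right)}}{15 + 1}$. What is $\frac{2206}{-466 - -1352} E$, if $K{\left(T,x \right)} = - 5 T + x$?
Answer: $- \frac{25369}{7088} \approx -3.5791$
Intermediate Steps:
$K{\left(T,x \right)} = x - 5 T$
$E = - \frac{23}{16}$ ($E = \frac{2 - 25}{15 + 1} = \frac{2 - 25}{16} = \left(2 - 25\right) \frac{1}{16} = \left(-23\right) \frac{1}{16} = - \frac{23}{16} \approx -1.4375$)
$\frac{2206}{-466 - -1352} E = \frac{2206}{-466 - -1352} \left(- \frac{23}{16}\right) = \frac{2206}{-466 + 1352} \left(- \frac{23}{16}\right) = \frac{2206}{886} \left(- \frac{23}{16}\right) = 2206 \cdot \frac{1}{886} \left(- \frac{23}{16}\right) = \frac{1103}{443} \left(- \frac{23}{16}\right) = - \frac{25369}{7088}$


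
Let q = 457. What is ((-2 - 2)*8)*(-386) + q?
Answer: 12809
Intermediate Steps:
((-2 - 2)*8)*(-386) + q = ((-2 - 2)*8)*(-386) + 457 = -4*8*(-386) + 457 = -32*(-386) + 457 = 12352 + 457 = 12809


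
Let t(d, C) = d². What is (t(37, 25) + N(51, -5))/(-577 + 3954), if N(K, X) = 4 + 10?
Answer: 1383/3377 ≈ 0.40953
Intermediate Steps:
N(K, X) = 14
(t(37, 25) + N(51, -5))/(-577 + 3954) = (37² + 14)/(-577 + 3954) = (1369 + 14)/3377 = 1383*(1/3377) = 1383/3377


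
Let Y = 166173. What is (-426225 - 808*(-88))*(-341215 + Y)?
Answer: 62161090082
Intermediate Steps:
(-426225 - 808*(-88))*(-341215 + Y) = (-426225 - 808*(-88))*(-341215 + 166173) = (-426225 + 71104)*(-175042) = -355121*(-175042) = 62161090082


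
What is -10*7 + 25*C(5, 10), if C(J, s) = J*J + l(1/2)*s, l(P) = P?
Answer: 680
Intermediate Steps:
C(J, s) = J² + s/2 (C(J, s) = J*J + s/2 = J² + s/2)
-10*7 + 25*C(5, 10) = -10*7 + 25*(5² + (½)*10) = -70 + 25*(25 + 5) = -70 + 25*30 = -70 + 750 = 680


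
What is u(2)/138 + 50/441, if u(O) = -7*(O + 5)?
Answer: -4903/20286 ≈ -0.24169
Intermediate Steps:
u(O) = -35 - 7*O (u(O) = -7*(5 + O) = -35 - 7*O)
u(2)/138 + 50/441 = (-35 - 7*2)/138 + 50/441 = (-35 - 14)*(1/138) + 50*(1/441) = -49*1/138 + 50/441 = -49/138 + 50/441 = -4903/20286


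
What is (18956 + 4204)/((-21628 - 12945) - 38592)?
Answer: -4632/14633 ≈ -0.31654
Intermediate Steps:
(18956 + 4204)/((-21628 - 12945) - 38592) = 23160/(-34573 - 38592) = 23160/(-73165) = 23160*(-1/73165) = -4632/14633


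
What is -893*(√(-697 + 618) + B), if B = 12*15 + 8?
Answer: -167884 - 893*I*√79 ≈ -1.6788e+5 - 7937.2*I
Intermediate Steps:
B = 188 (B = 180 + 8 = 188)
-893*(√(-697 + 618) + B) = -893*(√(-697 + 618) + 188) = -893*(√(-79) + 188) = -893*(I*√79 + 188) = -893*(188 + I*√79) = -167884 - 893*I*√79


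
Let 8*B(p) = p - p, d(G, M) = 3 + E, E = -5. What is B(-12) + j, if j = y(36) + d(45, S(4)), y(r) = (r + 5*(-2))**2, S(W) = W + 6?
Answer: 674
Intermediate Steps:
S(W) = 6 + W
d(G, M) = -2 (d(G, M) = 3 - 5 = -2)
y(r) = (-10 + r)**2 (y(r) = (r - 10)**2 = (-10 + r)**2)
B(p) = 0 (B(p) = (p - p)/8 = (1/8)*0 = 0)
j = 674 (j = (-10 + 36)**2 - 2 = 26**2 - 2 = 676 - 2 = 674)
B(-12) + j = 0 + 674 = 674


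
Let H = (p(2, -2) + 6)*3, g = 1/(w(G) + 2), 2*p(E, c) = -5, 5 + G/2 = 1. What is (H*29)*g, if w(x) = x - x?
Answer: 609/4 ≈ 152.25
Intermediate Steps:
G = -8 (G = -10 + 2*1 = -10 + 2 = -8)
w(x) = 0
p(E, c) = -5/2 (p(E, c) = (½)*(-5) = -5/2)
g = ½ (g = 1/(0 + 2) = 1/2 = ½ ≈ 0.50000)
H = 21/2 (H = (-5/2 + 6)*3 = (7/2)*3 = 21/2 ≈ 10.500)
(H*29)*g = ((21/2)*29)*(½) = (609/2)*(½) = 609/4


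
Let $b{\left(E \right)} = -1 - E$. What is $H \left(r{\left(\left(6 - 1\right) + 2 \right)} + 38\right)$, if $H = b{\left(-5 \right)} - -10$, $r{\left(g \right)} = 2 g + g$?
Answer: $826$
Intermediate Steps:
$r{\left(g \right)} = 3 g$
$H = 14$ ($H = \left(-1 - -5\right) - -10 = \left(-1 + 5\right) + 10 = 4 + 10 = 14$)
$H \left(r{\left(\left(6 - 1\right) + 2 \right)} + 38\right) = 14 \left(3 \left(\left(6 - 1\right) + 2\right) + 38\right) = 14 \left(3 \left(5 + 2\right) + 38\right) = 14 \left(3 \cdot 7 + 38\right) = 14 \left(21 + 38\right) = 14 \cdot 59 = 826$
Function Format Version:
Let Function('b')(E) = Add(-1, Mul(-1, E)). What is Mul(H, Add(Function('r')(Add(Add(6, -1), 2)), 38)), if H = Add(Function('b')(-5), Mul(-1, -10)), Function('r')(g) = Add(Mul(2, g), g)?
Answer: 826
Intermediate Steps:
Function('r')(g) = Mul(3, g)
H = 14 (H = Add(Add(-1, Mul(-1, -5)), Mul(-1, -10)) = Add(Add(-1, 5), 10) = Add(4, 10) = 14)
Mul(H, Add(Function('r')(Add(Add(6, -1), 2)), 38)) = Mul(14, Add(Mul(3, Add(Add(6, -1), 2)), 38)) = Mul(14, Add(Mul(3, Add(5, 2)), 38)) = Mul(14, Add(Mul(3, 7), 38)) = Mul(14, Add(21, 38)) = Mul(14, 59) = 826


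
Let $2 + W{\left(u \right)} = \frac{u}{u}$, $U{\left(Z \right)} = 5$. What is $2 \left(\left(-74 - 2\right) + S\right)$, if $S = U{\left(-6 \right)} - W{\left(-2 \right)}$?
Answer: $-140$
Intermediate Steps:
$W{\left(u \right)} = -1$ ($W{\left(u \right)} = -2 + \frac{u}{u} = -2 + 1 = -1$)
$S = 6$ ($S = 5 - -1 = 5 + 1 = 6$)
$2 \left(\left(-74 - 2\right) + S\right) = 2 \left(\left(-74 - 2\right) + 6\right) = 2 \left(-76 + 6\right) = 2 \left(-70\right) = -140$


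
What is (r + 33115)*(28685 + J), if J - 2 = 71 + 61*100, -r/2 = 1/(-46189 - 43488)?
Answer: 103516194147306/89677 ≈ 1.1543e+9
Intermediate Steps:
r = 2/89677 (r = -2/(-46189 - 43488) = -2/(-89677) = -2*(-1/89677) = 2/89677 ≈ 2.2302e-5)
J = 6173 (J = 2 + (71 + 61*100) = 2 + (71 + 6100) = 2 + 6171 = 6173)
(r + 33115)*(28685 + J) = (2/89677 + 33115)*(28685 + 6173) = (2969653857/89677)*34858 = 103516194147306/89677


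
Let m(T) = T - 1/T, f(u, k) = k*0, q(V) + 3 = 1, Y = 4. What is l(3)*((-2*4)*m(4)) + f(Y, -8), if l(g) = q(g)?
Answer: 60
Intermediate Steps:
q(V) = -2 (q(V) = -3 + 1 = -2)
l(g) = -2
f(u, k) = 0
l(3)*((-2*4)*m(4)) + f(Y, -8) = -2*(-2*4)*(4 - 1/4) + 0 = -(-16)*(4 - 1*¼) + 0 = -(-16)*(4 - ¼) + 0 = -(-16)*15/4 + 0 = -2*(-30) + 0 = 60 + 0 = 60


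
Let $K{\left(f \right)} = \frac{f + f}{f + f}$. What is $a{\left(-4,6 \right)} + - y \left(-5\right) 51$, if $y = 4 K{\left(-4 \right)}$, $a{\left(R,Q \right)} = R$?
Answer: $1016$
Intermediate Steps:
$K{\left(f \right)} = 1$ ($K{\left(f \right)} = \frac{2 f}{2 f} = 2 f \frac{1}{2 f} = 1$)
$y = 4$ ($y = 4 \cdot 1 = 4$)
$a{\left(-4,6 \right)} + - y \left(-5\right) 51 = -4 + \left(-1\right) 4 \left(-5\right) 51 = -4 + \left(-4\right) \left(-5\right) 51 = -4 + 20 \cdot 51 = -4 + 1020 = 1016$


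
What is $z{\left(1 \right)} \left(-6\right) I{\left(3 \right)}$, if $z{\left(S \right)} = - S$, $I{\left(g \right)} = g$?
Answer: $18$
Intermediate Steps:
$z{\left(1 \right)} \left(-6\right) I{\left(3 \right)} = \left(-1\right) 1 \left(-6\right) 3 = \left(-1\right) \left(-6\right) 3 = 6 \cdot 3 = 18$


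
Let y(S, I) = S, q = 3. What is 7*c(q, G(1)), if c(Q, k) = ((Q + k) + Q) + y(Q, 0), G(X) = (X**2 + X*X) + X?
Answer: 84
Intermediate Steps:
G(X) = X + 2*X**2 (G(X) = (X**2 + X**2) + X = 2*X**2 + X = X + 2*X**2)
c(Q, k) = k + 3*Q (c(Q, k) = ((Q + k) + Q) + Q = (k + 2*Q) + Q = k + 3*Q)
7*c(q, G(1)) = 7*(1*(1 + 2*1) + 3*3) = 7*(1*(1 + 2) + 9) = 7*(1*3 + 9) = 7*(3 + 9) = 7*12 = 84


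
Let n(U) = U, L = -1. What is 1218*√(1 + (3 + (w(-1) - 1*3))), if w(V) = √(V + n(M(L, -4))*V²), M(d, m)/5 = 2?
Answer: 2436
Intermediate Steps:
M(d, m) = 10 (M(d, m) = 5*2 = 10)
w(V) = √(V + 10*V²)
1218*√(1 + (3 + (w(-1) - 1*3))) = 1218*√(1 + (3 + (√(-(1 + 10*(-1))) - 1*3))) = 1218*√(1 + (3 + (√(-(1 - 10)) - 3))) = 1218*√(1 + (3 + (√(-1*(-9)) - 3))) = 1218*√(1 + (3 + (√9 - 3))) = 1218*√(1 + (3 + (3 - 3))) = 1218*√(1 + (3 + 0)) = 1218*√(1 + 3) = 1218*√4 = 1218*2 = 2436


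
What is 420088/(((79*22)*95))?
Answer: 210044/82555 ≈ 2.5443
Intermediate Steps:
420088/(((79*22)*95)) = 420088/((1738*95)) = 420088/165110 = 420088*(1/165110) = 210044/82555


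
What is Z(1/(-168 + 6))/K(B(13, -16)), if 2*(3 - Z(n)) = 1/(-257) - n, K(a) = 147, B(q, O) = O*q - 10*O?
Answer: 249709/12240396 ≈ 0.020400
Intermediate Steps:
B(q, O) = -10*O + O*q
Z(n) = 1543/514 + n/2 (Z(n) = 3 - (1/(-257) - n)/2 = 3 - (-1/257 - n)/2 = 3 + (1/514 + n/2) = 1543/514 + n/2)
Z(1/(-168 + 6))/K(B(13, -16)) = (1543/514 + 1/(2*(-168 + 6)))/147 = (1543/514 + (½)/(-162))*(1/147) = (1543/514 + (½)*(-1/162))*(1/147) = (1543/514 - 1/324)*(1/147) = (249709/83268)*(1/147) = 249709/12240396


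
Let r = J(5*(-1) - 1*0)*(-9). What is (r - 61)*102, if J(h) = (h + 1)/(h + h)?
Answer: -32946/5 ≈ -6589.2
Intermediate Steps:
J(h) = (1 + h)/(2*h) (J(h) = (1 + h)/((2*h)) = (1 + h)*(1/(2*h)) = (1 + h)/(2*h))
r = -18/5 (r = ((1 + (5*(-1) - 1*0))/(2*(5*(-1) - 1*0)))*(-9) = ((1 + (-5 + 0))/(2*(-5 + 0)))*(-9) = ((1/2)*(1 - 5)/(-5))*(-9) = ((1/2)*(-1/5)*(-4))*(-9) = (2/5)*(-9) = -18/5 ≈ -3.6000)
(r - 61)*102 = (-18/5 - 61)*102 = -323/5*102 = -32946/5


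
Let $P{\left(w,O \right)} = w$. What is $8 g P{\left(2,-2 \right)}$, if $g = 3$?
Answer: $48$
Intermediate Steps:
$8 g P{\left(2,-2 \right)} = 8 \cdot 3 \cdot 2 = 24 \cdot 2 = 48$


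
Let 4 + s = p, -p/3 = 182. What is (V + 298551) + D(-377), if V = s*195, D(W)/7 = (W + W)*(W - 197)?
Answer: 3220873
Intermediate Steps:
p = -546 (p = -3*182 = -546)
s = -550 (s = -4 - 546 = -550)
D(W) = 14*W*(-197 + W) (D(W) = 7*((W + W)*(W - 197)) = 7*((2*W)*(-197 + W)) = 7*(2*W*(-197 + W)) = 14*W*(-197 + W))
V = -107250 (V = -550*195 = -107250)
(V + 298551) + D(-377) = (-107250 + 298551) + 14*(-377)*(-197 - 377) = 191301 + 14*(-377)*(-574) = 191301 + 3029572 = 3220873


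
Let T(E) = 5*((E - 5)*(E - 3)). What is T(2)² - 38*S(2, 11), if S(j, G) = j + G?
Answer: -269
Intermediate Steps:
S(j, G) = G + j
T(E) = 5*(-5 + E)*(-3 + E) (T(E) = 5*((-5 + E)*(-3 + E)) = 5*(-5 + E)*(-3 + E))
T(2)² - 38*S(2, 11) = (75 - 40*2 + 5*2²)² - 38*(11 + 2) = (75 - 80 + 5*4)² - 38*13 = (75 - 80 + 20)² - 494 = 15² - 494 = 225 - 494 = -269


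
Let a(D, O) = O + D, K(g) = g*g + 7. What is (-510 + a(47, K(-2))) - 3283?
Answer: -3735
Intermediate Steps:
K(g) = 7 + g² (K(g) = g² + 7 = 7 + g²)
a(D, O) = D + O
(-510 + a(47, K(-2))) - 3283 = (-510 + (47 + (7 + (-2)²))) - 3283 = (-510 + (47 + (7 + 4))) - 3283 = (-510 + (47 + 11)) - 3283 = (-510 + 58) - 3283 = -452 - 3283 = -3735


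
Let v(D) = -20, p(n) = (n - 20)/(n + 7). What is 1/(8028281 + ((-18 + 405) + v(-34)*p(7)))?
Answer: 7/56200806 ≈ 1.2455e-7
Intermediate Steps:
p(n) = (-20 + n)/(7 + n)
1/(8028281 + ((-18 + 405) + v(-34)*p(7))) = 1/(8028281 + ((-18 + 405) - 20*(-20 + 7)/(7 + 7))) = 1/(8028281 + (387 - 20*(-13)/14)) = 1/(8028281 + (387 - 10*(-13)/7)) = 1/(8028281 + (387 - 20*(-13/14))) = 1/(8028281 + (387 + 130/7)) = 1/(8028281 + 2839/7) = 1/(56200806/7) = 7/56200806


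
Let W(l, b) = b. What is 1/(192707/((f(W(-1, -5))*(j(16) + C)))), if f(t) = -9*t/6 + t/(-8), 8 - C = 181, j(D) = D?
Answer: -10205/1541656 ≈ -0.0066195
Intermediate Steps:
C = -173 (C = 8 - 1*181 = 8 - 181 = -173)
f(t) = -13*t/8 (f(t) = -9*t*(⅙) + t*(-⅛) = -3*t/2 - t/8 = -13*t/8)
1/(192707/((f(W(-1, -5))*(j(16) + C)))) = 1/(192707/(((-13/8*(-5))*(16 - 173)))) = 1/(192707/(((65/8)*(-157)))) = 1/(192707/(-10205/8)) = 1/(192707*(-8/10205)) = 1/(-1541656/10205) = -10205/1541656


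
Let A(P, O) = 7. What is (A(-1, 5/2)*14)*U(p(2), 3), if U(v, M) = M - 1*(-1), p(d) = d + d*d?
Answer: 392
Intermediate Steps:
p(d) = d + d²
U(v, M) = 1 + M (U(v, M) = M + 1 = 1 + M)
(A(-1, 5/2)*14)*U(p(2), 3) = (7*14)*(1 + 3) = 98*4 = 392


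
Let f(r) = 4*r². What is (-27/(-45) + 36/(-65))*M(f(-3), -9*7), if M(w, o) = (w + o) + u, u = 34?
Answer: 21/65 ≈ 0.32308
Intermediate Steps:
M(w, o) = 34 + o + w (M(w, o) = (w + o) + 34 = (o + w) + 34 = 34 + o + w)
(-27/(-45) + 36/(-65))*M(f(-3), -9*7) = (-27/(-45) + 36/(-65))*(34 - 9*7 + 4*(-3)²) = (-27*(-1/45) + 36*(-1/65))*(34 - 63 + 4*9) = (⅗ - 36/65)*(34 - 63 + 36) = (3/65)*7 = 21/65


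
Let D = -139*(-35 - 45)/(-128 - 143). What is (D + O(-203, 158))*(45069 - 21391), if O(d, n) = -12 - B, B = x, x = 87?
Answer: -898556422/271 ≈ -3.3157e+6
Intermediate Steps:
B = 87
D = -11120/271 (D = -(-11120)/(-271) = -(-11120)*(-1)/271 = -139*80/271 = -11120/271 ≈ -41.033)
O(d, n) = -99 (O(d, n) = -12 - 1*87 = -12 - 87 = -99)
(D + O(-203, 158))*(45069 - 21391) = (-11120/271 - 99)*(45069 - 21391) = -37949/271*23678 = -898556422/271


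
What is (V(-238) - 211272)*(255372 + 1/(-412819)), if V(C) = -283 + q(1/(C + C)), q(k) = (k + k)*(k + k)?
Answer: -74312392219908201969/1375512908 ≈ -5.4025e+10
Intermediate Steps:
q(k) = 4*k**2 (q(k) = (2*k)*(2*k) = 4*k**2)
V(C) = -283 + C**(-2) (V(C) = -283 + 4*(1/(C + C))**2 = -283 + 4*(1/(2*C))**2 = -283 + 4*(1/(4*C**2)) = -283 + C**(-2))
(V(-238) - 211272)*(255372 + 1/(-412819)) = ((-283 + (-238)**(-2)) - 211272)*(255372 + 1/(-412819)) = ((-283 + 1/56644) - 211272)*(255372 - 1/412819) = (-16030251/56644 - 211272)*(105422413667/412819) = -11983321419/56644*105422413667/412819 = -74312392219908201969/1375512908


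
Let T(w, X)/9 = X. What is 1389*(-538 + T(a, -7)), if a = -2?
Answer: -834789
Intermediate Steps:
T(w, X) = 9*X
1389*(-538 + T(a, -7)) = 1389*(-538 + 9*(-7)) = 1389*(-538 - 63) = 1389*(-601) = -834789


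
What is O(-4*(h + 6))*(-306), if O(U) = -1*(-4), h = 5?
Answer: -1224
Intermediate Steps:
O(U) = 4
O(-4*(h + 6))*(-306) = 4*(-306) = -1224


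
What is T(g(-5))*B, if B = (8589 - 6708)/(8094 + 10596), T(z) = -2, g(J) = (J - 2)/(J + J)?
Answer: -627/3115 ≈ -0.20128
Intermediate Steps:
g(J) = (-2 + J)/(2*J) (g(J) = (-2 + J)/((2*J)) = (-2 + J)*(1/(2*J)) = (-2 + J)/(2*J))
B = 627/6230 (B = 1881/18690 = 1881*(1/18690) = 627/6230 ≈ 0.10064)
T(g(-5))*B = -2*627/6230 = -627/3115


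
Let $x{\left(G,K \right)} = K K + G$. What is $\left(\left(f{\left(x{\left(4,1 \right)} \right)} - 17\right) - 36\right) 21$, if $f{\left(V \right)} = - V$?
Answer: $-1218$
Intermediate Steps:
$x{\left(G,K \right)} = G + K^{2}$ ($x{\left(G,K \right)} = K^{2} + G = G + K^{2}$)
$\left(\left(f{\left(x{\left(4,1 \right)} \right)} - 17\right) - 36\right) 21 = \left(\left(- (4 + 1^{2}) - 17\right) - 36\right) 21 = \left(\left(- (4 + 1) - 17\right) - 36\right) 21 = \left(\left(\left(-1\right) 5 - 17\right) - 36\right) 21 = \left(\left(-5 - 17\right) - 36\right) 21 = \left(-22 - 36\right) 21 = \left(-58\right) 21 = -1218$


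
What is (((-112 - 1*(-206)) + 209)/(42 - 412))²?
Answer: 91809/136900 ≈ 0.67063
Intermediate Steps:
(((-112 - 1*(-206)) + 209)/(42 - 412))² = (((-112 + 206) + 209)/(-370))² = ((94 + 209)*(-1/370))² = (303*(-1/370))² = (-303/370)² = 91809/136900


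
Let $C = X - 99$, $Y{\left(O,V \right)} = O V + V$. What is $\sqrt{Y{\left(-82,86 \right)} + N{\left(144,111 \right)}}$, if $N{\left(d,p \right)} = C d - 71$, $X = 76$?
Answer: $i \sqrt{10349} \approx 101.73 i$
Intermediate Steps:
$Y{\left(O,V \right)} = V + O V$
$C = -23$ ($C = 76 - 99 = -23$)
$N{\left(d,p \right)} = -71 - 23 d$ ($N{\left(d,p \right)} = - 23 d - 71 = -71 - 23 d$)
$\sqrt{Y{\left(-82,86 \right)} + N{\left(144,111 \right)}} = \sqrt{86 \left(1 - 82\right) - 3383} = \sqrt{86 \left(-81\right) - 3383} = \sqrt{-6966 - 3383} = \sqrt{-10349} = i \sqrt{10349}$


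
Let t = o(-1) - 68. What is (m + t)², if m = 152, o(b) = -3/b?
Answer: 7569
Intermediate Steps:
t = -65 (t = -3/(-1) - 68 = -3*(-1) - 68 = 3 - 68 = -65)
(m + t)² = (152 - 65)² = 87² = 7569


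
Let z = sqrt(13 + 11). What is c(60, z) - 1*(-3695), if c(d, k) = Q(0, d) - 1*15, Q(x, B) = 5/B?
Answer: 44161/12 ≈ 3680.1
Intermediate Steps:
z = 2*sqrt(6) (z = sqrt(24) = 2*sqrt(6) ≈ 4.8990)
c(d, k) = -15 + 5/d (c(d, k) = 5/d - 1*15 = 5/d - 15 = -15 + 5/d)
c(60, z) - 1*(-3695) = (-15 + 5/60) - 1*(-3695) = (-15 + 5*(1/60)) + 3695 = (-15 + 1/12) + 3695 = -179/12 + 3695 = 44161/12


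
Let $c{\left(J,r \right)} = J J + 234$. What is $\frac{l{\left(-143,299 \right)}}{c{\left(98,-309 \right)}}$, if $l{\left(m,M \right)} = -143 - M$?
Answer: $- \frac{221}{4919} \approx -0.044928$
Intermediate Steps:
$c{\left(J,r \right)} = 234 + J^{2}$ ($c{\left(J,r \right)} = J^{2} + 234 = 234 + J^{2}$)
$\frac{l{\left(-143,299 \right)}}{c{\left(98,-309 \right)}} = \frac{-143 - 299}{234 + 98^{2}} = \frac{-143 - 299}{234 + 9604} = - \frac{442}{9838} = \left(-442\right) \frac{1}{9838} = - \frac{221}{4919}$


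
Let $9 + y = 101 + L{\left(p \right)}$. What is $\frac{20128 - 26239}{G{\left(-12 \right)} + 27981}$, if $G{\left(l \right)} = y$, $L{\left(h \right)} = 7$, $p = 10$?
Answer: $- \frac{679}{3120} \approx -0.21763$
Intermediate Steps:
$y = 99$ ($y = -9 + \left(101 + 7\right) = -9 + 108 = 99$)
$G{\left(l \right)} = 99$
$\frac{20128 - 26239}{G{\left(-12 \right)} + 27981} = \frac{20128 - 26239}{99 + 27981} = - \frac{6111}{28080} = \left(-6111\right) \frac{1}{28080} = - \frac{679}{3120}$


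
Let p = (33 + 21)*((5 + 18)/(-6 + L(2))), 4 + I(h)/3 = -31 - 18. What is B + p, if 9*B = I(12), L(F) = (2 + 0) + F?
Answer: -1916/3 ≈ -638.67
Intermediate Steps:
I(h) = -159 (I(h) = -12 + 3*(-31 - 18) = -12 + 3*(-49) = -12 - 147 = -159)
L(F) = 2 + F
B = -53/3 (B = (⅑)*(-159) = -53/3 ≈ -17.667)
p = -621 (p = (33 + 21)*((5 + 18)/(-6 + (2 + 2))) = 54*(23/(-6 + 4)) = 54*(23/(-2)) = 54*(23*(-½)) = 54*(-23/2) = -621)
B + p = -53/3 - 621 = -1916/3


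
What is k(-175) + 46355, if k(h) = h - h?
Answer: 46355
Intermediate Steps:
k(h) = 0
k(-175) + 46355 = 0 + 46355 = 46355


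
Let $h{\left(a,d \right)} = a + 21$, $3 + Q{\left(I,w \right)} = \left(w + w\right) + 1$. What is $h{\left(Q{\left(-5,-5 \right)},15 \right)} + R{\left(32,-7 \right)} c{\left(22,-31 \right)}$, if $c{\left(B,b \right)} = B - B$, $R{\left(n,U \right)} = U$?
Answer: $9$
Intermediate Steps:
$c{\left(B,b \right)} = 0$
$Q{\left(I,w \right)} = -2 + 2 w$ ($Q{\left(I,w \right)} = -3 + \left(\left(w + w\right) + 1\right) = -3 + \left(2 w + 1\right) = -3 + \left(1 + 2 w\right) = -2 + 2 w$)
$h{\left(a,d \right)} = 21 + a$
$h{\left(Q{\left(-5,-5 \right)},15 \right)} + R{\left(32,-7 \right)} c{\left(22,-31 \right)} = \left(21 + \left(-2 + 2 \left(-5\right)\right)\right) - 0 = \left(21 - 12\right) + 0 = 9 + 0 = 9$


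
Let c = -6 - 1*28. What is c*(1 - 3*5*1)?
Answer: 476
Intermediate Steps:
c = -34 (c = -6 - 28 = -34)
c*(1 - 3*5*1) = -34*(1 - 3*5*1) = -34*(1 - 15*1) = -34*(1 - 15) = -34*(-14) = 476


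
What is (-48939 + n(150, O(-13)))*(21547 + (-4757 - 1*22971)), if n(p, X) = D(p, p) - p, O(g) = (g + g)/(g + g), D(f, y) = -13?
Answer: 303499462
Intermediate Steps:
O(g) = 1 (O(g) = (2*g)/((2*g)) = (2*g)*(1/(2*g)) = 1)
n(p, X) = -13 - p
(-48939 + n(150, O(-13)))*(21547 + (-4757 - 1*22971)) = (-48939 + (-13 - 1*150))*(21547 + (-4757 - 1*22971)) = (-48939 + (-13 - 150))*(21547 + (-4757 - 22971)) = (-48939 - 163)*(21547 - 27728) = -49102*(-6181) = 303499462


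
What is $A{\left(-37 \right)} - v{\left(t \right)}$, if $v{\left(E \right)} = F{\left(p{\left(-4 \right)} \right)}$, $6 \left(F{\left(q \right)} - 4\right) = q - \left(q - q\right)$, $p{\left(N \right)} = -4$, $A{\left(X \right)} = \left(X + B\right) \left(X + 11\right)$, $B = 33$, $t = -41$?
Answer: $\frac{302}{3} \approx 100.67$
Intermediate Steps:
$A{\left(X \right)} = \left(11 + X\right) \left(33 + X\right)$ ($A{\left(X \right)} = \left(X + 33\right) \left(X + 11\right) = \left(33 + X\right) \left(11 + X\right) = \left(11 + X\right) \left(33 + X\right)$)
$F{\left(q \right)} = 4 + \frac{q}{6}$ ($F{\left(q \right)} = 4 + \frac{q - \left(q - q\right)}{6} = 4 + \frac{q - 0}{6} = 4 + \frac{q + 0}{6} = 4 + \frac{q}{6}$)
$v{\left(E \right)} = \frac{10}{3}$ ($v{\left(E \right)} = 4 + \frac{1}{6} \left(-4\right) = 4 - \frac{2}{3} = \frac{10}{3}$)
$A{\left(-37 \right)} - v{\left(t \right)} = \left(363 + \left(-37\right)^{2} + 44 \left(-37\right)\right) - \frac{10}{3} = \left(363 + 1369 - 1628\right) - \frac{10}{3} = 104 - \frac{10}{3} = \frac{302}{3}$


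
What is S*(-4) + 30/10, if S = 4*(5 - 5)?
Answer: 3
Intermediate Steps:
S = 0 (S = 4*0 = 0)
S*(-4) + 30/10 = 0*(-4) + 30/10 = 0 + 30*(1/10) = 0 + 3 = 3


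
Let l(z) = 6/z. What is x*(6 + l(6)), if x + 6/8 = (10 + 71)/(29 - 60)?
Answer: -2919/124 ≈ -23.540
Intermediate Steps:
x = -417/124 (x = -¾ + (10 + 71)/(29 - 60) = -¾ + 81/(-31) = -¾ + 81*(-1/31) = -¾ - 81/31 = -417/124 ≈ -3.3629)
x*(6 + l(6)) = -417*(6 + 6/6)/124 = -417*(6 + 6*(⅙))/124 = -417*(6 + 1)/124 = -417/124*7 = -2919/124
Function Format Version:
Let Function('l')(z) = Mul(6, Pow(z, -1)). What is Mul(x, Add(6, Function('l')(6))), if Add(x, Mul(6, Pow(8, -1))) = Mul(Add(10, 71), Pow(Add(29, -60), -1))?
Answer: Rational(-2919, 124) ≈ -23.540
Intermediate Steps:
x = Rational(-417, 124) (x = Add(Rational(-3, 4), Mul(Add(10, 71), Pow(Add(29, -60), -1))) = Add(Rational(-3, 4), Mul(81, Pow(-31, -1))) = Add(Rational(-3, 4), Mul(81, Rational(-1, 31))) = Add(Rational(-3, 4), Rational(-81, 31)) = Rational(-417, 124) ≈ -3.3629)
Mul(x, Add(6, Function('l')(6))) = Mul(Rational(-417, 124), Add(6, Mul(6, Pow(6, -1)))) = Mul(Rational(-417, 124), Add(6, Mul(6, Rational(1, 6)))) = Mul(Rational(-417, 124), Add(6, 1)) = Mul(Rational(-417, 124), 7) = Rational(-2919, 124)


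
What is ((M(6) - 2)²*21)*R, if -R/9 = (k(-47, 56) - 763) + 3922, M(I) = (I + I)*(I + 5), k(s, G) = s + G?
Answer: -10118908800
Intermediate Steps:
k(s, G) = G + s
M(I) = 2*I*(5 + I) (M(I) = (2*I)*(5 + I) = 2*I*(5 + I))
R = -28512 (R = -9*(((56 - 47) - 763) + 3922) = -9*((9 - 763) + 3922) = -9*(-754 + 3922) = -9*3168 = -28512)
((M(6) - 2)²*21)*R = ((2*6*(5 + 6) - 2)²*21)*(-28512) = ((2*6*11 - 2)²*21)*(-28512) = ((132 - 2)²*21)*(-28512) = (130²*21)*(-28512) = (16900*21)*(-28512) = 354900*(-28512) = -10118908800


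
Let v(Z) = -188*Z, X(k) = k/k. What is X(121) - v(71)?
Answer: 13349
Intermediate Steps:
X(k) = 1
X(121) - v(71) = 1 - (-188)*71 = 1 - 1*(-13348) = 1 + 13348 = 13349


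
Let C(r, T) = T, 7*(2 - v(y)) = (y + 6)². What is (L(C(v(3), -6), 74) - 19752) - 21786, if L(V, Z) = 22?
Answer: -41516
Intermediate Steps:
v(y) = 2 - (6 + y)²/7 (v(y) = 2 - (y + 6)²/7 = 2 - (6 + y)²/7)
(L(C(v(3), -6), 74) - 19752) - 21786 = (22 - 19752) - 21786 = -19730 - 21786 = -41516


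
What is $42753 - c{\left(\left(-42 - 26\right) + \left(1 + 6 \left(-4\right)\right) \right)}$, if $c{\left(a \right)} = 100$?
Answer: $42653$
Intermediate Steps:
$42753 - c{\left(\left(-42 - 26\right) + \left(1 + 6 \left(-4\right)\right) \right)} = 42753 - 100 = 42653$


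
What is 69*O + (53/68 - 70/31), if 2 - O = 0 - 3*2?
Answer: 1160499/2108 ≈ 550.52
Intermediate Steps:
O = 8 (O = 2 - (0 - 3*2) = 2 - (0 - 6) = 2 - 1*(-6) = 2 + 6 = 8)
69*O + (53/68 - 70/31) = 69*8 + (53/68 - 70/31) = 552 + (53*(1/68) - 70*1/31) = 552 + (53/68 - 70/31) = 552 - 3117/2108 = 1160499/2108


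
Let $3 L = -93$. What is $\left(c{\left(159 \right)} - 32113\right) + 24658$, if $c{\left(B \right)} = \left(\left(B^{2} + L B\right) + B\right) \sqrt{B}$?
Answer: $-7455 + 20511 \sqrt{159} \approx 2.5118 \cdot 10^{5}$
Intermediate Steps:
$L = -31$ ($L = \frac{1}{3} \left(-93\right) = -31$)
$c{\left(B \right)} = \sqrt{B} \left(B^{2} - 30 B\right)$ ($c{\left(B \right)} = \left(\left(B^{2} - 31 B\right) + B\right) \sqrt{B} = \left(B^{2} - 30 B\right) \sqrt{B} = \sqrt{B} \left(B^{2} - 30 B\right)$)
$\left(c{\left(159 \right)} - 32113\right) + 24658 = \left(159^{\frac{3}{2}} \left(-30 + 159\right) - 32113\right) + 24658 = \left(159 \sqrt{159} \cdot 129 - 32113\right) + 24658 = \left(20511 \sqrt{159} - 32113\right) + 24658 = \left(-32113 + 20511 \sqrt{159}\right) + 24658 = -7455 + 20511 \sqrt{159}$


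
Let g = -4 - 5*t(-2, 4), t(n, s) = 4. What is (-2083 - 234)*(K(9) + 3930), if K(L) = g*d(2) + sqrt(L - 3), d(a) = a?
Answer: -8994594 - 2317*sqrt(6) ≈ -9.0003e+6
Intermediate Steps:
g = -24 (g = -4 - 5*4 = -4 - 20 = -24)
K(L) = -48 + sqrt(-3 + L) (K(L) = -24*2 + sqrt(L - 3) = -48 + sqrt(-3 + L))
(-2083 - 234)*(K(9) + 3930) = (-2083 - 234)*((-48 + sqrt(-3 + 9)) + 3930) = -2317*((-48 + sqrt(6)) + 3930) = -2317*(3882 + sqrt(6)) = -8994594 - 2317*sqrt(6)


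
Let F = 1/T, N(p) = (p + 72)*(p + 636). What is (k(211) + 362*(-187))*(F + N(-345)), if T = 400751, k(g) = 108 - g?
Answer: 2158443712132524/400751 ≈ 5.3860e+9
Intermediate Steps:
N(p) = (72 + p)*(636 + p)
F = 1/400751 ≈ 2.4953e-6
(k(211) + 362*(-187))*(F + N(-345)) = ((108 - 1*211) + 362*(-187))*(1/400751 + (45792 + (-345)**2 + 708*(-345))) = ((108 - 211) - 67694)*(1/400751 + (45792 + 119025 - 244260)) = (-103 - 67694)*(1/400751 - 79443) = -67797*(-31836861692/400751) = 2158443712132524/400751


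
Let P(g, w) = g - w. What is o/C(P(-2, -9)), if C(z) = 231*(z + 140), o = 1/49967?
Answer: 1/1696729419 ≈ 5.8937e-10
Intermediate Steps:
o = 1/49967 ≈ 2.0013e-5
C(z) = 32340 + 231*z (C(z) = 231*(140 + z) = 32340 + 231*z)
o/C(P(-2, -9)) = 1/(49967*(32340 + 231*(-2 - 1*(-9)))) = 1/(49967*(32340 + 231*(-2 + 9))) = 1/(49967*(32340 + 231*7)) = 1/(49967*(32340 + 1617)) = (1/49967)/33957 = (1/49967)*(1/33957) = 1/1696729419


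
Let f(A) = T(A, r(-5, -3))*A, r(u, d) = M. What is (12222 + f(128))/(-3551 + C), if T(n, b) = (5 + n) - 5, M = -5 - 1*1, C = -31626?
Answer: -28606/35177 ≈ -0.81320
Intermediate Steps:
M = -6 (M = -5 - 1 = -6)
r(u, d) = -6
T(n, b) = n
f(A) = A² (f(A) = A*A = A²)
(12222 + f(128))/(-3551 + C) = (12222 + 128²)/(-3551 - 31626) = (12222 + 16384)/(-35177) = 28606*(-1/35177) = -28606/35177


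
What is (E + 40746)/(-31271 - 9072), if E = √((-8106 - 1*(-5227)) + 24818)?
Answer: -40746/40343 - √21939/40343 ≈ -1.0137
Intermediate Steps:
E = √21939 (E = √((-8106 + 5227) + 24818) = √(-2879 + 24818) = √21939 ≈ 148.12)
(E + 40746)/(-31271 - 9072) = (√21939 + 40746)/(-31271 - 9072) = (40746 + √21939)/(-40343) = (40746 + √21939)*(-1/40343) = -40746/40343 - √21939/40343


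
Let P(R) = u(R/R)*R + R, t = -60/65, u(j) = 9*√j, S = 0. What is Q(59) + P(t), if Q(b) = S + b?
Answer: 647/13 ≈ 49.769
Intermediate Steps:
Q(b) = b (Q(b) = 0 + b = b)
t = -12/13 (t = -60*1/65 = -12/13 ≈ -0.92308)
P(R) = 10*R (P(R) = (9*√(R/R))*R + R = (9*√1)*R + R = (9*1)*R + R = 9*R + R = 10*R)
Q(59) + P(t) = 59 + 10*(-12/13) = 59 - 120/13 = 647/13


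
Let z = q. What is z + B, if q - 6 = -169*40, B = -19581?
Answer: -26335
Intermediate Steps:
q = -6754 (q = 6 - 169*40 = 6 - 6760 = -6754)
z = -6754
z + B = -6754 - 19581 = -26335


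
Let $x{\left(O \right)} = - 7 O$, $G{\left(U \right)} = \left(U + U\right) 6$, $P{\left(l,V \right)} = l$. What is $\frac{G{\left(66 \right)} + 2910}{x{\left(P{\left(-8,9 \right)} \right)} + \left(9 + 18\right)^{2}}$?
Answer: $\frac{3702}{785} \approx 4.7159$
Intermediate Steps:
$G{\left(U \right)} = 12 U$ ($G{\left(U \right)} = 2 U 6 = 12 U$)
$\frac{G{\left(66 \right)} + 2910}{x{\left(P{\left(-8,9 \right)} \right)} + \left(9 + 18\right)^{2}} = \frac{12 \cdot 66 + 2910}{\left(-7\right) \left(-8\right) + \left(9 + 18\right)^{2}} = \frac{792 + 2910}{56 + 27^{2}} = \frac{3702}{56 + 729} = \frac{3702}{785}$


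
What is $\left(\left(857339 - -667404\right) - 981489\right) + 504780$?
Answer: $1048034$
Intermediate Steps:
$\left(\left(857339 - -667404\right) - 981489\right) + 504780 = \left(\left(857339 + 667404\right) - 981489\right) + 504780 = \left(1524743 - 981489\right) + 504780 = 543254 + 504780 = 1048034$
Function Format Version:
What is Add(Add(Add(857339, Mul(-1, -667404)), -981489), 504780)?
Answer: 1048034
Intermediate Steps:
Add(Add(Add(857339, Mul(-1, -667404)), -981489), 504780) = Add(Add(Add(857339, 667404), -981489), 504780) = Add(Add(1524743, -981489), 504780) = Add(543254, 504780) = 1048034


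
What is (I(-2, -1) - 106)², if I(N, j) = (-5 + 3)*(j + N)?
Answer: 10000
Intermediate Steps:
I(N, j) = -2*N - 2*j (I(N, j) = -2*(N + j) = -2*N - 2*j)
(I(-2, -1) - 106)² = ((-2*(-2) - 2*(-1)) - 106)² = ((4 + 2) - 106)² = (6 - 106)² = (-100)² = 10000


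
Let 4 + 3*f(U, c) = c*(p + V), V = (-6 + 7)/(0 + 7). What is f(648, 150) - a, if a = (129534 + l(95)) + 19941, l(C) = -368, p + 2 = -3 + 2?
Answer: -3134275/21 ≈ -1.4925e+5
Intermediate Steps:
p = -3 (p = -2 + (-3 + 2) = -2 - 1 = -3)
V = 1/7 ≈ 0.14286
f(U, c) = -4/3 - 20*c/21 (f(U, c) = -4/3 + (c*(-3 + 1/7))/3 = -4/3 + (c*(-20/7))/3 = -4/3 + (-20*c/7)/3 = -4/3 - 20*c/21)
a = 149107 (a = (129534 - 368) + 19941 = 129166 + 19941 = 149107)
f(648, 150) - a = (-4/3 - 20/21*150) - 1*149107 = (-4/3 - 1000/7) - 149107 = -3028/21 - 149107 = -3134275/21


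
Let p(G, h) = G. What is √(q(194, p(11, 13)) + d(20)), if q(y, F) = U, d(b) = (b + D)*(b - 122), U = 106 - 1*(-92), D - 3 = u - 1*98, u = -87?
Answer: 3*√1858 ≈ 129.31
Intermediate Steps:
D = -182 (D = 3 + (-87 - 1*98) = 3 + (-87 - 98) = 3 - 185 = -182)
U = 198 (U = 106 + 92 = 198)
d(b) = (-182 + b)*(-122 + b) (d(b) = (b - 182)*(b - 122) = (-182 + b)*(-122 + b))
q(y, F) = 198
√(q(194, p(11, 13)) + d(20)) = √(198 + (22204 + 20² - 304*20)) = √(198 + (22204 + 400 - 6080)) = √(198 + 16524) = √16722 = 3*√1858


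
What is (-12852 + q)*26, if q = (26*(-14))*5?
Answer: -381472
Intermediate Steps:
q = -1820 (q = -364*5 = -1820)
(-12852 + q)*26 = (-12852 - 1820)*26 = -14672*26 = -381472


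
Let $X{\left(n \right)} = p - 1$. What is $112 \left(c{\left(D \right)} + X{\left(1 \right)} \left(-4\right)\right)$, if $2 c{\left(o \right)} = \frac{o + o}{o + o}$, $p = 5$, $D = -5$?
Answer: $-1736$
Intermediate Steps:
$X{\left(n \right)} = 4$ ($X{\left(n \right)} = 5 - 1 = 4$)
$c{\left(o \right)} = \frac{1}{2}$ ($c{\left(o \right)} = \frac{\left(o + o\right) \frac{1}{o + o}}{2} = \frac{2 o \frac{1}{2 o}}{2} = \frac{1}{2} \cdot 1 = \frac{1}{2}$)
$112 \left(c{\left(D \right)} + X{\left(1 \right)} \left(-4\right)\right) = 112 \left(\frac{1}{2} + 4 \left(-4\right)\right) = 112 \left(\frac{1}{2} - 16\right) = 112 \left(- \frac{31}{2}\right) = -1736$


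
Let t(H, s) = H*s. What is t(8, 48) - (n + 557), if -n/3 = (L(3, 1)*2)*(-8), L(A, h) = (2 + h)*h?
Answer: -317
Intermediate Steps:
L(A, h) = h*(2 + h)
n = 144 (n = -3*(1*(2 + 1))*2*(-8) = -3*(1*3)*2*(-8) = -3*3*2*(-8) = -18*(-8) = -3*(-48) = 144)
t(8, 48) - (n + 557) = 8*48 - (144 + 557) = 384 - 1*701 = 384 - 701 = -317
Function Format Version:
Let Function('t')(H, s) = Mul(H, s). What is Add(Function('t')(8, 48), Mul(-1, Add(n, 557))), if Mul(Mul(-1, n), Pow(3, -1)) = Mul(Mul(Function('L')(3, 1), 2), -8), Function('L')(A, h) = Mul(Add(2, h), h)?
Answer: -317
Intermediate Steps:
Function('L')(A, h) = Mul(h, Add(2, h))
n = 144 (n = Mul(-3, Mul(Mul(Mul(1, Add(2, 1)), 2), -8)) = Mul(-3, Mul(Mul(Mul(1, 3), 2), -8)) = Mul(-3, Mul(Mul(3, 2), -8)) = Mul(-3, Mul(6, -8)) = Mul(-3, -48) = 144)
Add(Function('t')(8, 48), Mul(-1, Add(n, 557))) = Add(Mul(8, 48), Mul(-1, Add(144, 557))) = Add(384, Mul(-1, 701)) = Add(384, -701) = -317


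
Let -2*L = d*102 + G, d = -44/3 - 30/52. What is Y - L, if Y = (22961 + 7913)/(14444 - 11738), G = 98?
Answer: -25223105/35178 ≈ -717.01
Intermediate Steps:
d = -1189/78 (d = -44*⅓ - 30*1/52 = -44/3 - 15/26 = -1189/78 ≈ -15.244)
L = 18939/26 (L = -(-1189/78*102 + 98)/2 = -(-20213/13 + 98)/2 = -½*(-18939/13) = 18939/26 ≈ 728.42)
Y = 15437/1353 (Y = 30874/2706 = 30874*(1/2706) = 15437/1353 ≈ 11.409)
Y - L = 15437/1353 - 1*18939/26 = 15437/1353 - 18939/26 = -25223105/35178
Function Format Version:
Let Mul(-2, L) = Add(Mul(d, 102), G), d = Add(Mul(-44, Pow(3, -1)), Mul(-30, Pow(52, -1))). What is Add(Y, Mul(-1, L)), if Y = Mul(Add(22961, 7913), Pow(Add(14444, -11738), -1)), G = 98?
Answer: Rational(-25223105, 35178) ≈ -717.01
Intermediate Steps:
d = Rational(-1189, 78) (d = Add(Mul(-44, Rational(1, 3)), Mul(-30, Rational(1, 52))) = Add(Rational(-44, 3), Rational(-15, 26)) = Rational(-1189, 78) ≈ -15.244)
L = Rational(18939, 26) (L = Mul(Rational(-1, 2), Add(Mul(Rational(-1189, 78), 102), 98)) = Mul(Rational(-1, 2), Add(Rational(-20213, 13), 98)) = Mul(Rational(-1, 2), Rational(-18939, 13)) = Rational(18939, 26) ≈ 728.42)
Y = Rational(15437, 1353) (Y = Mul(30874, Pow(2706, -1)) = Mul(30874, Rational(1, 2706)) = Rational(15437, 1353) ≈ 11.409)
Add(Y, Mul(-1, L)) = Add(Rational(15437, 1353), Mul(-1, Rational(18939, 26))) = Add(Rational(15437, 1353), Rational(-18939, 26)) = Rational(-25223105, 35178)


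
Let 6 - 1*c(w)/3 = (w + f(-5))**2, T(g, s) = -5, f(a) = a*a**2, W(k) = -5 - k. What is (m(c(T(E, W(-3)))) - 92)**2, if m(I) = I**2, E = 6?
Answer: 6598040046619561024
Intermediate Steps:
f(a) = a**3
c(w) = 18 - 3*(-125 + w)**2 (c(w) = 18 - 3*(w + (-5)**3)**2 = 18 - 3*(w - 125)**2 = 18 - 3*(-125 + w)**2)
(m(c(T(E, W(-3)))) - 92)**2 = ((18 - 3*(-125 - 5)**2)**2 - 92)**2 = ((18 - 3*(-130)**2)**2 - 92)**2 = ((18 - 3*16900)**2 - 92)**2 = ((18 - 50700)**2 - 92)**2 = ((-50682)**2 - 92)**2 = (2568665124 - 92)**2 = 2568665032**2 = 6598040046619561024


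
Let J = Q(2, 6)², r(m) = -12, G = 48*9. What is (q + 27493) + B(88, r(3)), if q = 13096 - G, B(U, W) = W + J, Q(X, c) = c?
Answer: 40181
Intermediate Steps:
G = 432
J = 36 (J = 6² = 36)
B(U, W) = 36 + W (B(U, W) = W + 36 = 36 + W)
q = 12664 (q = 13096 - 1*432 = 13096 - 432 = 12664)
(q + 27493) + B(88, r(3)) = (12664 + 27493) + (36 - 12) = 40157 + 24 = 40181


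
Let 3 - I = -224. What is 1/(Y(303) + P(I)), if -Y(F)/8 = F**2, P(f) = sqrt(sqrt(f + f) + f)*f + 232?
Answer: 1/(-734240 + 227*sqrt(227 + sqrt(454))) ≈ -1.3686e-6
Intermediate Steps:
I = 227 (I = 3 - 1*(-224) = 3 + 224 = 227)
P(f) = 232 + f*sqrt(f + sqrt(2)*sqrt(f)) (P(f) = sqrt(sqrt(2*f) + f)*f + 232 = sqrt(sqrt(2)*sqrt(f) + f)*f + 232 = sqrt(f + sqrt(2)*sqrt(f))*f + 232 = f*sqrt(f + sqrt(2)*sqrt(f)) + 232 = 232 + f*sqrt(f + sqrt(2)*sqrt(f)))
Y(F) = -8*F**2
1/(Y(303) + P(I)) = 1/(-8*303**2 + (232 + 227*sqrt(227 + sqrt(2)*sqrt(227)))) = 1/(-8*91809 + (232 + 227*sqrt(227 + sqrt(454)))) = 1/(-734472 + (232 + 227*sqrt(227 + sqrt(454)))) = 1/(-734240 + 227*sqrt(227 + sqrt(454)))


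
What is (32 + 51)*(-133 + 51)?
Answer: -6806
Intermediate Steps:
(32 + 51)*(-133 + 51) = 83*(-82) = -6806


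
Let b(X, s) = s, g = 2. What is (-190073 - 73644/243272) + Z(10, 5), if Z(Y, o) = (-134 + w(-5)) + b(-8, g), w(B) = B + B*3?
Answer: -11569122461/60818 ≈ -1.9023e+5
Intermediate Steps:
w(B) = 4*B (w(B) = B + 3*B = 4*B)
Z(Y, o) = -152 (Z(Y, o) = (-134 + 4*(-5)) + 2 = (-134 - 20) + 2 = -154 + 2 = -152)
(-190073 - 73644/243272) + Z(10, 5) = (-190073 - 73644/243272) - 152 = (-190073 - 73644*1/243272) - 152 = (-190073 - 18411/60818) - 152 = -11559878125/60818 - 152 = -11569122461/60818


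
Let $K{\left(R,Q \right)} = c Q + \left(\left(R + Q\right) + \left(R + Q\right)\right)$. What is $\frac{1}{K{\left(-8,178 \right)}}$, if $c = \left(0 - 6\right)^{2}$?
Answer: $\frac{1}{6748} \approx 0.00014819$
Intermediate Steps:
$c = 36$ ($c = \left(-6\right)^{2} = 36$)
$K{\left(R,Q \right)} = 2 R + 38 Q$ ($K{\left(R,Q \right)} = 36 Q + \left(\left(R + Q\right) + \left(R + Q\right)\right) = 36 Q + \left(\left(Q + R\right) + \left(Q + R\right)\right) = 36 Q + \left(2 Q + 2 R\right) = 2 R + 38 Q$)
$\frac{1}{K{\left(-8,178 \right)}} = \frac{1}{2 \left(-8\right) + 38 \cdot 178} = \frac{1}{-16 + 6764} = \frac{1}{6748}$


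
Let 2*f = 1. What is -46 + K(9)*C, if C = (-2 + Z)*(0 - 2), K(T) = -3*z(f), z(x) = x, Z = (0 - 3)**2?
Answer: -25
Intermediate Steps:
Z = 9 (Z = (-3)**2 = 9)
f = 1/2 (f = (1/2)*1 = 1/2 ≈ 0.50000)
K(T) = -3/2 (K(T) = -3*1/2 = -3/2)
C = -14 (C = (-2 + 9)*(0 - 2) = 7*(-2) = -14)
-46 + K(9)*C = -46 - 3/2*(-14) = -46 + 21 = -25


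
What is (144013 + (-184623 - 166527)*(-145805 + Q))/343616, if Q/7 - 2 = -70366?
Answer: 224157799963/343616 ≈ 6.5235e+5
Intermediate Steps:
Q = -492548 (Q = 14 + 7*(-70366) = 14 - 492562 = -492548)
(144013 + (-184623 - 166527)*(-145805 + Q))/343616 = (144013 + (-184623 - 166527)*(-145805 - 492548))/343616 = (144013 - 351150*(-638353))*(1/343616) = (144013 + 224157655950)*(1/343616) = 224157799963*(1/343616) = 224157799963/343616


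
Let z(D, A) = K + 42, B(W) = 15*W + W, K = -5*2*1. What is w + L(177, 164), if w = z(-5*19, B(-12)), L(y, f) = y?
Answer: 209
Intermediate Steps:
K = -10 (K = -10*1 = -10)
B(W) = 16*W
z(D, A) = 32 (z(D, A) = -10 + 42 = 32)
w = 32
w + L(177, 164) = 32 + 177 = 209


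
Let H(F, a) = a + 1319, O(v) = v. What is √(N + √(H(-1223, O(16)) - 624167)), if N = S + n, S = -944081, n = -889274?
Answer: √(-1833355 + 4*I*√38927) ≈ 0.291 + 1354.0*I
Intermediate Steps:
H(F, a) = 1319 + a
N = -1833355 (N = -944081 - 889274 = -1833355)
√(N + √(H(-1223, O(16)) - 624167)) = √(-1833355 + √((1319 + 16) - 624167)) = √(-1833355 + √(1335 - 624167)) = √(-1833355 + √(-622832)) = √(-1833355 + 4*I*√38927)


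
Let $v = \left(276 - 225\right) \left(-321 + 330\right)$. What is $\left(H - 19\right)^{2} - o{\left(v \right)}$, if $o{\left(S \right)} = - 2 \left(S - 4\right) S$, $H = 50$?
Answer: $418651$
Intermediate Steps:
$v = 459$ ($v = 51 \cdot 9 = 459$)
$o{\left(S \right)} = S \left(8 - 2 S\right)$ ($o{\left(S \right)} = - 2 \left(-4 + S\right) S = \left(8 - 2 S\right) S = S \left(8 - 2 S\right)$)
$\left(H - 19\right)^{2} - o{\left(v \right)} = \left(50 - 19\right)^{2} - 2 \cdot 459 \left(4 - 459\right) = 31^{2} - 2 \cdot 459 \left(4 - 459\right) = 961 - 2 \cdot 459 \left(-455\right) = 961 - -417690 = 961 + 417690 = 418651$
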